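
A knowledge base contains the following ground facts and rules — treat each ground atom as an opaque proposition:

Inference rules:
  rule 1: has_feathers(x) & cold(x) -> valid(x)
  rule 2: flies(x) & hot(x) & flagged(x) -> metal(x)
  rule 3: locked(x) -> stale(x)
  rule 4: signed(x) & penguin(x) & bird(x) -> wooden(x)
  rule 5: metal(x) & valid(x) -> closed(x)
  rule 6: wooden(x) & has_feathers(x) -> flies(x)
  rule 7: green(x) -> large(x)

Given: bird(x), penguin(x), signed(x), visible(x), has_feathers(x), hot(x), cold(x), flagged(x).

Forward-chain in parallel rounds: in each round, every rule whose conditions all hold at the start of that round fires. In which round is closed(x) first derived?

4

Round 1: rule 1 [has_feathers(x) & cold(x) -> valid(x)]; rule 4 [signed(x) & penguin(x) & bird(x) -> wooden(x)]. New: valid(x), wooden(x).
Round 2: rule 6 [wooden(x) & has_feathers(x) -> flies(x)]. New: flies(x).
Round 3: rule 2 [flies(x) & hot(x) & flagged(x) -> metal(x)]. New: metal(x).
Round 4: rule 5 [metal(x) & valid(x) -> closed(x)]. New: closed(x).
closed(x) first appears in round 4.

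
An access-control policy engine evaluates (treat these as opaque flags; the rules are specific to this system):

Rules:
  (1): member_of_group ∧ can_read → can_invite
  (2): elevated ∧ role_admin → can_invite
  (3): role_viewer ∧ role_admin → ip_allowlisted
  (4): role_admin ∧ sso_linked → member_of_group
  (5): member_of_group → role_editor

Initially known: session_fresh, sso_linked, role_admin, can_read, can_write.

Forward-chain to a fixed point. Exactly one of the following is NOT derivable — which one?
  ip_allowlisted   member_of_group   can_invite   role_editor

ip_allowlisted

Round 1: (4) [role_admin ∧ sso_linked → member_of_group]. Adds member_of_group.
Round 2: (1) [member_of_group ∧ can_read → can_invite]; (5) [member_of_group → role_editor]. Adds can_invite, role_editor.
Derived: role_editor (round 2), can_invite (round 2), member_of_group (round 1). ip_allowlisted never appears in any round.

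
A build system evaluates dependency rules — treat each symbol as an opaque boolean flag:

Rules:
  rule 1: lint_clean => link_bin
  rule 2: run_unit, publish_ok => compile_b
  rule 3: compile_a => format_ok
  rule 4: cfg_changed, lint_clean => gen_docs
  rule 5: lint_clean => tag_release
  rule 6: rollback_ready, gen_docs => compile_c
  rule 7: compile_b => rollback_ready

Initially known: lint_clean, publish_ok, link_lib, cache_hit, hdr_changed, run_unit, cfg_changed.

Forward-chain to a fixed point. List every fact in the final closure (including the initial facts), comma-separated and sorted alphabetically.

Round 1 — rule 1, rule 2, rule 4, rule 5, derive link_bin, compile_b, gen_docs, tag_release.
Round 2 — rule 7, derive rollback_ready.
Round 3 — rule 6, derive compile_c.

cache_hit, cfg_changed, compile_b, compile_c, gen_docs, hdr_changed, link_bin, link_lib, lint_clean, publish_ok, rollback_ready, run_unit, tag_release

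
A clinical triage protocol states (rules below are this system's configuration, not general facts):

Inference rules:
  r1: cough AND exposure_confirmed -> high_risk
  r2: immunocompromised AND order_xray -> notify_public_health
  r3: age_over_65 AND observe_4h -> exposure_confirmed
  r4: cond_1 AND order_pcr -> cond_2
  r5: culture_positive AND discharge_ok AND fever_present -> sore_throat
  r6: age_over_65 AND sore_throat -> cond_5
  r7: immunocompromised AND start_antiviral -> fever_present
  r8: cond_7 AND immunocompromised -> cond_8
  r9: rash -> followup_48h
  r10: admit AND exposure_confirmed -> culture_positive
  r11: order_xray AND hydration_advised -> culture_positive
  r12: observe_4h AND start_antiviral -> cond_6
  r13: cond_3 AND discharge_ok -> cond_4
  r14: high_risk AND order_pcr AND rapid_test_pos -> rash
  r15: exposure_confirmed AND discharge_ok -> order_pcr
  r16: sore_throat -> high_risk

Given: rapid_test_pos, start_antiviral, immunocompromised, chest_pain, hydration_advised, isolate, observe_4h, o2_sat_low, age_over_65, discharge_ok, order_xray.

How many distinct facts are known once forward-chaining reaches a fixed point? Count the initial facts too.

22

Round 1: r2 [immunocompromised AND order_xray -> notify_public_health]; r3 [age_over_65 AND observe_4h -> exposure_confirmed]; r7 [immunocompromised AND start_antiviral -> fever_present]; r11 [order_xray AND hydration_advised -> culture_positive]; r12 [observe_4h AND start_antiviral -> cond_6]. Adds notify_public_health, exposure_confirmed, fever_present, culture_positive, cond_6.
Round 2: r5 [culture_positive AND discharge_ok AND fever_present -> sore_throat]; r15 [exposure_confirmed AND discharge_ok -> order_pcr]. Adds sore_throat, order_pcr.
Round 3: r6 [age_over_65 AND sore_throat -> cond_5]; r16 [sore_throat -> high_risk]. Adds cond_5, high_risk.
Round 4: r14 [high_risk AND order_pcr AND rapid_test_pos -> rash]. Adds rash.
Round 5: r9 [rash -> followup_48h]. Adds followup_48h.
Closure: {age_over_65, chest_pain, cond_5, cond_6, culture_positive, discharge_ok, exposure_confirmed, fever_present, followup_48h, high_risk, hydration_advised, immunocompromised, isolate, notify_public_health, o2_sat_low, observe_4h, order_pcr, order_xray, rapid_test_pos, rash, sore_throat, start_antiviral} — 22 facts.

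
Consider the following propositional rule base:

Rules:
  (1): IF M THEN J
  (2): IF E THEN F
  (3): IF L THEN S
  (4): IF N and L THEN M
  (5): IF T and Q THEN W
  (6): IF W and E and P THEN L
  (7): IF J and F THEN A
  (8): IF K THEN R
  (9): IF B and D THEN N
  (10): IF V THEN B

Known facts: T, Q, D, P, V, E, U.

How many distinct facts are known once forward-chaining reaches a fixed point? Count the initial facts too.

Round 1 — (2), (5), (10), derive F, W, B.
Round 2 — (6), (9), derive L, N.
Round 3 — (3), (4), derive S, M.
Round 4 — (1), derive J.
Round 5 — (7), derive A.
Closure: {A, B, D, E, F, J, L, M, N, P, Q, S, T, U, V, W} — 16 facts.

16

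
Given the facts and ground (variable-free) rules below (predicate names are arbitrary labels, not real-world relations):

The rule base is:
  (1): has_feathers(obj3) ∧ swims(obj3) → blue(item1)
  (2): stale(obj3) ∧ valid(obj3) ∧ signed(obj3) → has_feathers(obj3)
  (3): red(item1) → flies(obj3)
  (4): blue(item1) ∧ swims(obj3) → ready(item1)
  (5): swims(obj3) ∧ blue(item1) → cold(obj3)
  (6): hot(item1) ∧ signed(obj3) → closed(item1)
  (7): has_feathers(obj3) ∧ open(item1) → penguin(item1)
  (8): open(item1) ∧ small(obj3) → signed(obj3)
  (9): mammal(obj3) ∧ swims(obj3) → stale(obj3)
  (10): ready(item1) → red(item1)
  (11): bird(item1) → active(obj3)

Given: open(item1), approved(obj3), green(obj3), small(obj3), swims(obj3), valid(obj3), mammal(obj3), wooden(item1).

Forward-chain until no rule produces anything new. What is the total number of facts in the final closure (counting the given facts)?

17

Round 1: (8) [open(item1) ∧ small(obj3) → signed(obj3)]; (9) [mammal(obj3) ∧ swims(obj3) → stale(obj3)]. Adds signed(obj3), stale(obj3).
Round 2: (2) [stale(obj3) ∧ valid(obj3) ∧ signed(obj3) → has_feathers(obj3)]. Adds has_feathers(obj3).
Round 3: (1) [has_feathers(obj3) ∧ swims(obj3) → blue(item1)]; (7) [has_feathers(obj3) ∧ open(item1) → penguin(item1)]. Adds blue(item1), penguin(item1).
Round 4: (4) [blue(item1) ∧ swims(obj3) → ready(item1)]; (5) [swims(obj3) ∧ blue(item1) → cold(obj3)]. Adds ready(item1), cold(obj3).
Round 5: (10) [ready(item1) → red(item1)]. Adds red(item1).
Round 6: (3) [red(item1) → flies(obj3)]. Adds flies(obj3).
Closure: {approved(obj3), blue(item1), cold(obj3), flies(obj3), green(obj3), has_feathers(obj3), mammal(obj3), open(item1), penguin(item1), ready(item1), red(item1), signed(obj3), small(obj3), stale(obj3), swims(obj3), valid(obj3), wooden(item1)} — 17 facts.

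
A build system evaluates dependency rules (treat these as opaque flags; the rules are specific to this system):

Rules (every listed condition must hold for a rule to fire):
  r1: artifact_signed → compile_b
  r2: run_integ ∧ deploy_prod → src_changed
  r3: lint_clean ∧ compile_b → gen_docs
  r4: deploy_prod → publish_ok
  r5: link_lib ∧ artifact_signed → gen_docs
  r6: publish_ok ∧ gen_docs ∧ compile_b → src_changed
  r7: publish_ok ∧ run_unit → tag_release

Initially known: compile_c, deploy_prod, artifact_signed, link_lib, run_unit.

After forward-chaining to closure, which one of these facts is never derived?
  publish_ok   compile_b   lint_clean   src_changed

lint_clean

Round 1 fires r1, r4, r5, giving compile_b, publish_ok, gen_docs.
Round 2 fires r6, r7, giving src_changed, tag_release.
Derived: publish_ok (round 1), src_changed (round 2), compile_b (round 1). lint_clean never appears in any round.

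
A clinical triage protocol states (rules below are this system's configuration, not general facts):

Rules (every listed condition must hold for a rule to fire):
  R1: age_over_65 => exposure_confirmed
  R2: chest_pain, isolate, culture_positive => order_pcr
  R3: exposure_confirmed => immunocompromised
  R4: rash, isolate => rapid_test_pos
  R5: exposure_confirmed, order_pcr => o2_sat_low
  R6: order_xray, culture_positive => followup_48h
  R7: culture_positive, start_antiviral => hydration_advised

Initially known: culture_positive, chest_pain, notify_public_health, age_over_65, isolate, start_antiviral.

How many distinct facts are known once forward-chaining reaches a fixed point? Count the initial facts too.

11

Round 1 fires R1, R2, R7, giving exposure_confirmed, order_pcr, hydration_advised.
Round 2 fires R3, R5, giving immunocompromised, o2_sat_low.
Closure: {age_over_65, chest_pain, culture_positive, exposure_confirmed, hydration_advised, immunocompromised, isolate, notify_public_health, o2_sat_low, order_pcr, start_antiviral} — 11 facts.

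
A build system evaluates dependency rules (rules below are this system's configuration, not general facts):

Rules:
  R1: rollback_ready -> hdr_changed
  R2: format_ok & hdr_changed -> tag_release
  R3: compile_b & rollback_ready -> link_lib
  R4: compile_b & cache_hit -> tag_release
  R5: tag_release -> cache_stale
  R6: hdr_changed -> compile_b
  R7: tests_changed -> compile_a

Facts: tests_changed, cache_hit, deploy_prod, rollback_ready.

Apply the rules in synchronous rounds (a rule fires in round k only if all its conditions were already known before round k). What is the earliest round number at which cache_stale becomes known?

4

Round 1 fires R1, R7, giving hdr_changed, compile_a.
Round 2 fires R6, giving compile_b.
Round 3 fires R3, R4, giving link_lib, tag_release.
Round 4 fires R5, giving cache_stale.
cache_stale first appears in round 4.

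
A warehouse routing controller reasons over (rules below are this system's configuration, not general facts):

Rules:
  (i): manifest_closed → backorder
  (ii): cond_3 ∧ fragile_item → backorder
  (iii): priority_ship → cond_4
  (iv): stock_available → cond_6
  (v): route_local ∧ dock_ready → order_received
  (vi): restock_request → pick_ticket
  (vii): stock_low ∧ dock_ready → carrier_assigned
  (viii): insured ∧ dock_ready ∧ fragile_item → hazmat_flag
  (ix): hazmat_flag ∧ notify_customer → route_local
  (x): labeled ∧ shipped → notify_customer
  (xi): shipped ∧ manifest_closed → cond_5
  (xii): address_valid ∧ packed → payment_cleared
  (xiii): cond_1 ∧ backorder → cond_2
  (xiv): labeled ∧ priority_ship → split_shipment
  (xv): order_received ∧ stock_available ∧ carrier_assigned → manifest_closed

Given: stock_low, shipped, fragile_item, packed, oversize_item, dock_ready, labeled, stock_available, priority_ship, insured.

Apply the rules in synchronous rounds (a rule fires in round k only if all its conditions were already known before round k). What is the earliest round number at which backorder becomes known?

Round 1: (iii) [priority_ship → cond_4]; (iv) [stock_available → cond_6]; (vii) [stock_low ∧ dock_ready → carrier_assigned]; (viii) [insured ∧ dock_ready ∧ fragile_item → hazmat_flag]; (x) [labeled ∧ shipped → notify_customer]; (xiv) [labeled ∧ priority_ship → split_shipment]. New: cond_4, cond_6, carrier_assigned, hazmat_flag, notify_customer, split_shipment.
Round 2: (ix) [hazmat_flag ∧ notify_customer → route_local]. New: route_local.
Round 3: (v) [route_local ∧ dock_ready → order_received]. New: order_received.
Round 4: (xv) [order_received ∧ stock_available ∧ carrier_assigned → manifest_closed]. New: manifest_closed.
Round 5: (i) [manifest_closed → backorder]; (xi) [shipped ∧ manifest_closed → cond_5]. New: backorder, cond_5.
backorder first appears in round 5.

5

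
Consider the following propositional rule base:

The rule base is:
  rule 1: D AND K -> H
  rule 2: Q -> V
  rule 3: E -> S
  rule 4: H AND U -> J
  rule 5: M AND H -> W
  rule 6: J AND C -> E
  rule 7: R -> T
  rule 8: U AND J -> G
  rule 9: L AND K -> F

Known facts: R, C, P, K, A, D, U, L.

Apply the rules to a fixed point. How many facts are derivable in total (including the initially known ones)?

15

[1] rule 1 [D AND K -> H]; rule 7 [R -> T]; rule 9 [L AND K -> F]. ⇒ new: H, T, F.
[2] rule 4 [H AND U -> J]. ⇒ new: J.
[3] rule 6 [J AND C -> E]; rule 8 [U AND J -> G]. ⇒ new: E, G.
[4] rule 3 [E -> S]. ⇒ new: S.
Closure: {A, C, D, E, F, G, H, J, K, L, P, R, S, T, U} — 15 facts.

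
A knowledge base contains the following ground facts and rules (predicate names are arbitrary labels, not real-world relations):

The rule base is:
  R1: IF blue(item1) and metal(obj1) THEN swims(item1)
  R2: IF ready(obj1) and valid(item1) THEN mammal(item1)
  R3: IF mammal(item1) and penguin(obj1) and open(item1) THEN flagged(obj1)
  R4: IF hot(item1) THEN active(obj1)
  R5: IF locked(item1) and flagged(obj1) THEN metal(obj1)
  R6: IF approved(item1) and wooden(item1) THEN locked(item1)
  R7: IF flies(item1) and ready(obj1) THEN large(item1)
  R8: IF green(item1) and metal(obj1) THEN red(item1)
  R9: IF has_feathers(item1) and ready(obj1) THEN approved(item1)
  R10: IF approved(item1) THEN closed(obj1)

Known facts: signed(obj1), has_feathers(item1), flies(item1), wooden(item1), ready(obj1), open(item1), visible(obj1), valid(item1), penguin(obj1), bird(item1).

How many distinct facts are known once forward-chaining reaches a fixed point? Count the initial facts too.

17

Round 1 — R2, R7, R9, derive mammal(item1), large(item1), approved(item1).
Round 2 — R3, R6, R10, derive flagged(obj1), locked(item1), closed(obj1).
Round 3 — R5, derive metal(obj1).
Closure: {approved(item1), bird(item1), closed(obj1), flagged(obj1), flies(item1), has_feathers(item1), large(item1), locked(item1), mammal(item1), metal(obj1), open(item1), penguin(obj1), ready(obj1), signed(obj1), valid(item1), visible(obj1), wooden(item1)} — 17 facts.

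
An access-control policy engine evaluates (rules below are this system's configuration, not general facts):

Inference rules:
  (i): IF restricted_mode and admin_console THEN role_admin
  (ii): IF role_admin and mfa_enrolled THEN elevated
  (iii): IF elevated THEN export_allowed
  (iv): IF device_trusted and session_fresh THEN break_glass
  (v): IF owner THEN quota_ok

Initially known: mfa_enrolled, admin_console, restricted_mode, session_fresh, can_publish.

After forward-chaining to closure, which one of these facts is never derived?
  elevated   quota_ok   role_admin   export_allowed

quota_ok

Round 1 fires (i), giving role_admin.
Round 2 fires (ii), giving elevated.
Round 3 fires (iii), giving export_allowed.
Derived: elevated (round 2), export_allowed (round 3), role_admin (round 1). quota_ok never appears in any round.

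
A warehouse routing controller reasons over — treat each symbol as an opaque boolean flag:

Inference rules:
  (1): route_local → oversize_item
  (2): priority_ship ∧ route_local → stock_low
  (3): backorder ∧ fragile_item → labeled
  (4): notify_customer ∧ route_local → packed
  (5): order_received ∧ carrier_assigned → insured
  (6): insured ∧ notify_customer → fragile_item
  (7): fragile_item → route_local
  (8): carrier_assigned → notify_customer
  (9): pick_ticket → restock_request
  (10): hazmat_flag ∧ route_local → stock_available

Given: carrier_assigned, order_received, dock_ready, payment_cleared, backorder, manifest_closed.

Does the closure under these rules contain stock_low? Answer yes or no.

Round 1: (5) [order_received ∧ carrier_assigned → insured]; (8) [carrier_assigned → notify_customer]. Adds insured, notify_customer.
Round 2: (6) [insured ∧ notify_customer → fragile_item]. Adds fragile_item.
Round 3: (3) [backorder ∧ fragile_item → labeled]; (7) [fragile_item → route_local]. Adds labeled, route_local.
Round 4: (1) [route_local → oversize_item]; (4) [notify_customer ∧ route_local → packed]. Adds oversize_item, packed.
Fixed point reached. stock_low is concluded only by (2); (2) needs priority_ship (never derived).

no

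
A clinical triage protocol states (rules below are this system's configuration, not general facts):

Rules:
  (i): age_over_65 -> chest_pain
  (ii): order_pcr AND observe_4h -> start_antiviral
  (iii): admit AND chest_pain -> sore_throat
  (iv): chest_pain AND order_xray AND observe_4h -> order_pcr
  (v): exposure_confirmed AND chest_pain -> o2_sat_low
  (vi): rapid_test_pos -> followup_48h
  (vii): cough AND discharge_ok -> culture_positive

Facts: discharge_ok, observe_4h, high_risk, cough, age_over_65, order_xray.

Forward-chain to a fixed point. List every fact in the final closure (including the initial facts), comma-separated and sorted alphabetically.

Round 1: (i) [age_over_65 -> chest_pain]; (vii) [cough AND discharge_ok -> culture_positive]. New: chest_pain, culture_positive.
Round 2: (iv) [chest_pain AND order_xray AND observe_4h -> order_pcr]. New: order_pcr.
Round 3: (ii) [order_pcr AND observe_4h -> start_antiviral]. New: start_antiviral.

age_over_65, chest_pain, cough, culture_positive, discharge_ok, high_risk, observe_4h, order_pcr, order_xray, start_antiviral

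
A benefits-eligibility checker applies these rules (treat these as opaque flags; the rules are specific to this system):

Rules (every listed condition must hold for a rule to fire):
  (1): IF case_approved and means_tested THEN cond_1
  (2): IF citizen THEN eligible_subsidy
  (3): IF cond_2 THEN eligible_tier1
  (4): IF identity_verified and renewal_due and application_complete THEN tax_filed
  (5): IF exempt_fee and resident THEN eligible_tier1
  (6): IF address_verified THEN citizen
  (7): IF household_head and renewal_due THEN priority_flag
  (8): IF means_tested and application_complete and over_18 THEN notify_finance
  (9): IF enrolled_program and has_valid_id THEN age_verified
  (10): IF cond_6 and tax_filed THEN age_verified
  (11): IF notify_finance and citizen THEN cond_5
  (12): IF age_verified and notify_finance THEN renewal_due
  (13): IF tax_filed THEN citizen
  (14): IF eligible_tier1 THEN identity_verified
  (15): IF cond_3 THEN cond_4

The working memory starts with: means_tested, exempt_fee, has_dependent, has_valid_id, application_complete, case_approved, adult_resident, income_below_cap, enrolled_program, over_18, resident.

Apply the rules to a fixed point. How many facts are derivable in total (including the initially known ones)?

Round 1: (1) [IF case_approved and means_tested THEN cond_1]; (5) [IF exempt_fee and resident THEN eligible_tier1]; (8) [IF means_tested and application_complete and over_18 THEN notify_finance]; (9) [IF enrolled_program and has_valid_id THEN age_verified]. Adds cond_1, eligible_tier1, notify_finance, age_verified.
Round 2: (12) [IF age_verified and notify_finance THEN renewal_due]; (14) [IF eligible_tier1 THEN identity_verified]. Adds renewal_due, identity_verified.
Round 3: (4) [IF identity_verified and renewal_due and application_complete THEN tax_filed]. Adds tax_filed.
Round 4: (13) [IF tax_filed THEN citizen]. Adds citizen.
Round 5: (2) [IF citizen THEN eligible_subsidy]; (11) [IF notify_finance and citizen THEN cond_5]. Adds eligible_subsidy, cond_5.
Closure: {adult_resident, age_verified, application_complete, case_approved, citizen, cond_1, cond_5, eligible_subsidy, eligible_tier1, enrolled_program, exempt_fee, has_dependent, has_valid_id, identity_verified, income_below_cap, means_tested, notify_finance, over_18, renewal_due, resident, tax_filed} — 21 facts.

21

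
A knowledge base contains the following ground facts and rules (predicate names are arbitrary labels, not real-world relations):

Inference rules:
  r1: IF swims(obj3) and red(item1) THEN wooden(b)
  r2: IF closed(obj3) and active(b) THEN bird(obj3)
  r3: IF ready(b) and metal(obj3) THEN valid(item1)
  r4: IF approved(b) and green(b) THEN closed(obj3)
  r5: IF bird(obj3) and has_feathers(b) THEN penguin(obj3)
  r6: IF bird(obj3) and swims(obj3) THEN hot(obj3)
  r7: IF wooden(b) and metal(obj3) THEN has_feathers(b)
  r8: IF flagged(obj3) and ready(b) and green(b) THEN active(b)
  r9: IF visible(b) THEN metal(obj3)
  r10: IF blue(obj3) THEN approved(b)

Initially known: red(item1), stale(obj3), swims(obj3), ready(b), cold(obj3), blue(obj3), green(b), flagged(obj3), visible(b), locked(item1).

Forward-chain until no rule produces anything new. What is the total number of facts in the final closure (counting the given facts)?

[1] r1 [IF swims(obj3) and red(item1) THEN wooden(b)]; r8 [IF flagged(obj3) and ready(b) and green(b) THEN active(b)]; r9 [IF visible(b) THEN metal(obj3)]; r10 [IF blue(obj3) THEN approved(b)]. ⇒ new: wooden(b), active(b), metal(obj3), approved(b).
[2] r3 [IF ready(b) and metal(obj3) THEN valid(item1)]; r4 [IF approved(b) and green(b) THEN closed(obj3)]; r7 [IF wooden(b) and metal(obj3) THEN has_feathers(b)]. ⇒ new: valid(item1), closed(obj3), has_feathers(b).
[3] r2 [IF closed(obj3) and active(b) THEN bird(obj3)]. ⇒ new: bird(obj3).
[4] r5 [IF bird(obj3) and has_feathers(b) THEN penguin(obj3)]; r6 [IF bird(obj3) and swims(obj3) THEN hot(obj3)]. ⇒ new: penguin(obj3), hot(obj3).
Closure: {active(b), approved(b), bird(obj3), blue(obj3), closed(obj3), cold(obj3), flagged(obj3), green(b), has_feathers(b), hot(obj3), locked(item1), metal(obj3), penguin(obj3), ready(b), red(item1), stale(obj3), swims(obj3), valid(item1), visible(b), wooden(b)} — 20 facts.

20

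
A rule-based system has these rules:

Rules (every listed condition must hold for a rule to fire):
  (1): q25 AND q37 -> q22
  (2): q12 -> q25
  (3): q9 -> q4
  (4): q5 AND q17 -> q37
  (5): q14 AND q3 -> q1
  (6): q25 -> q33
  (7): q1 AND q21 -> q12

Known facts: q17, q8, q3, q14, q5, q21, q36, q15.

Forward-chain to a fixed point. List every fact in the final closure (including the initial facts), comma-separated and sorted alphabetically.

Round 1 — (4), (5), derive q37, q1.
Round 2 — (7), derive q12.
Round 3 — (2), derive q25.
Round 4 — (1), (6), derive q22, q33.

q1, q12, q14, q15, q17, q21, q22, q25, q3, q33, q36, q37, q5, q8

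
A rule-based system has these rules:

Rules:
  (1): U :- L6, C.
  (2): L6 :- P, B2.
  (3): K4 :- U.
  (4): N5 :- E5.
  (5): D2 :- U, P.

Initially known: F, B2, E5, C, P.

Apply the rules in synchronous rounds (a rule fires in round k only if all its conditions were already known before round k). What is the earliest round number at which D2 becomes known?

Round 1 — (2), (4), derive L6, N5.
Round 2 — (1), derive U.
Round 3 — (3), (5), derive K4, D2.
D2 first appears in round 3.

3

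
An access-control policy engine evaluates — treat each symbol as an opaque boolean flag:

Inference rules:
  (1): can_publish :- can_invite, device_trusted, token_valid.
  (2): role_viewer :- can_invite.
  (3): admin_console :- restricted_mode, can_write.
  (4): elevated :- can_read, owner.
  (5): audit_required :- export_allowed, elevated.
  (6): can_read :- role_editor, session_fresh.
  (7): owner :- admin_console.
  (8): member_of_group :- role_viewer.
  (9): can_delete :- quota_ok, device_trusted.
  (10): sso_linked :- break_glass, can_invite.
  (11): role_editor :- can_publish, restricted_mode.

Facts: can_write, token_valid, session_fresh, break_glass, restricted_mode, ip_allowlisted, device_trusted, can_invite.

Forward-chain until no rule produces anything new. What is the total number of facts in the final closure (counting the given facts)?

[1] (1) [can_publish :- can_invite, device_trusted, token_valid.]; (2) [role_viewer :- can_invite.]; (3) [admin_console :- restricted_mode, can_write.]; (10) [sso_linked :- break_glass, can_invite.]. ⇒ new: can_publish, role_viewer, admin_console, sso_linked.
[2] (7) [owner :- admin_console.]; (8) [member_of_group :- role_viewer.]; (11) [role_editor :- can_publish, restricted_mode.]. ⇒ new: owner, member_of_group, role_editor.
[3] (6) [can_read :- role_editor, session_fresh.]. ⇒ new: can_read.
[4] (4) [elevated :- can_read, owner.]. ⇒ new: elevated.
Closure: {admin_console, break_glass, can_invite, can_publish, can_read, can_write, device_trusted, elevated, ip_allowlisted, member_of_group, owner, restricted_mode, role_editor, role_viewer, session_fresh, sso_linked, token_valid} — 17 facts.

17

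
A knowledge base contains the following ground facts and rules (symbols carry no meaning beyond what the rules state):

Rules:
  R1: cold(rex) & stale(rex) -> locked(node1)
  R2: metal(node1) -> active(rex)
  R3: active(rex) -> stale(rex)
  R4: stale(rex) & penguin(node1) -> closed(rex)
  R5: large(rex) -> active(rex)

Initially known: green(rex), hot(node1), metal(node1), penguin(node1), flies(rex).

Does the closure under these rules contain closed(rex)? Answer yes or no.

Round 1: R2 [metal(node1) -> active(rex)]. Adds active(rex).
Round 2: R3 [active(rex) -> stale(rex)]. Adds stale(rex).
Round 3: R4 [stale(rex) & penguin(node1) -> closed(rex)]. Adds closed(rex).
closed(rex) appears in round 3, so it is derivable.

yes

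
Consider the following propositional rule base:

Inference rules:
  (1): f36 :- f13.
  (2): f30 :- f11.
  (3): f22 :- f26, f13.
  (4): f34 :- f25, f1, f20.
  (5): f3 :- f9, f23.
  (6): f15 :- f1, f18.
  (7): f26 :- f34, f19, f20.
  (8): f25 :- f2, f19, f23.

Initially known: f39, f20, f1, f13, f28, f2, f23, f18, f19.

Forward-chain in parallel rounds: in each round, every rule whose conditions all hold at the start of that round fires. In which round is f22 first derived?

Round 1 fires (1), (6), (8), giving f36, f15, f25.
Round 2 fires (4), giving f34.
Round 3 fires (7), giving f26.
Round 4 fires (3), giving f22.
f22 first appears in round 4.

4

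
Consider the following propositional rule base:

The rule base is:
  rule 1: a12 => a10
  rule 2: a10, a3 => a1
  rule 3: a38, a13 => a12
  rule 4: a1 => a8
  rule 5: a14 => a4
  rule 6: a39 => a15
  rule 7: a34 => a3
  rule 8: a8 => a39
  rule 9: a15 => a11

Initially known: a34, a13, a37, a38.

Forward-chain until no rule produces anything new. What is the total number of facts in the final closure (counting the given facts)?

Round 1 — rule 3, rule 7, derive a12, a3.
Round 2 — rule 1, derive a10.
Round 3 — rule 2, derive a1.
Round 4 — rule 4, derive a8.
Round 5 — rule 8, derive a39.
Round 6 — rule 6, derive a15.
Round 7 — rule 9, derive a11.
Closure: {a1, a10, a11, a12, a13, a15, a3, a34, a37, a38, a39, a8} — 12 facts.

12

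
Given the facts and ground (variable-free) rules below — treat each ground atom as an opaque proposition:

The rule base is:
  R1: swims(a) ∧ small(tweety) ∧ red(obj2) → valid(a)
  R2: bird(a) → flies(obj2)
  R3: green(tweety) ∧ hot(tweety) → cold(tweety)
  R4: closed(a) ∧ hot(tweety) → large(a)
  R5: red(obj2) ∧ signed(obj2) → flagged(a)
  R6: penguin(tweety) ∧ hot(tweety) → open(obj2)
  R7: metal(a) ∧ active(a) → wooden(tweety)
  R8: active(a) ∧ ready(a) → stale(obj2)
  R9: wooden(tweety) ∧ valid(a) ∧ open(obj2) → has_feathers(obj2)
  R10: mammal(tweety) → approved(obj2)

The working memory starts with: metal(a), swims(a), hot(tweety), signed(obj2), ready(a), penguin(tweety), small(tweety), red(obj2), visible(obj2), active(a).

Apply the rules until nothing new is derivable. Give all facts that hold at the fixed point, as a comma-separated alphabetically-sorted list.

[1] R1 [swims(a) ∧ small(tweety) ∧ red(obj2) → valid(a)]; R5 [red(obj2) ∧ signed(obj2) → flagged(a)]; R6 [penguin(tweety) ∧ hot(tweety) → open(obj2)]; R7 [metal(a) ∧ active(a) → wooden(tweety)]; R8 [active(a) ∧ ready(a) → stale(obj2)]. ⇒ new: valid(a), flagged(a), open(obj2), wooden(tweety), stale(obj2).
[2] R9 [wooden(tweety) ∧ valid(a) ∧ open(obj2) → has_feathers(obj2)]. ⇒ new: has_feathers(obj2).

active(a), flagged(a), has_feathers(obj2), hot(tweety), metal(a), open(obj2), penguin(tweety), ready(a), red(obj2), signed(obj2), small(tweety), stale(obj2), swims(a), valid(a), visible(obj2), wooden(tweety)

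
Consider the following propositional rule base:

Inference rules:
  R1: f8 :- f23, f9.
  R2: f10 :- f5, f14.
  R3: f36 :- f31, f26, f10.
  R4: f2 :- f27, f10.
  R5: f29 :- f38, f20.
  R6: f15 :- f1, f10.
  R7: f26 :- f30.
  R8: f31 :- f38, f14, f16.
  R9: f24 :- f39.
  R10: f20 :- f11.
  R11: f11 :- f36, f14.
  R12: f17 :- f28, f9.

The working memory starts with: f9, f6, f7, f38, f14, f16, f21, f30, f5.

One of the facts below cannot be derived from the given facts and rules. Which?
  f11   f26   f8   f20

f8

[1] R2 [f10 :- f5, f14.]; R7 [f26 :- f30.]; R8 [f31 :- f38, f14, f16.]. ⇒ new: f10, f26, f31.
[2] R3 [f36 :- f31, f26, f10.]. ⇒ new: f36.
[3] R11 [f11 :- f36, f14.]. ⇒ new: f11.
[4] R10 [f20 :- f11.]. ⇒ new: f20.
[5] R5 [f29 :- f38, f20.]. ⇒ new: f29.
Derived: f20 (round 4), f11 (round 3), f26 (round 1). f8 never appears in any round.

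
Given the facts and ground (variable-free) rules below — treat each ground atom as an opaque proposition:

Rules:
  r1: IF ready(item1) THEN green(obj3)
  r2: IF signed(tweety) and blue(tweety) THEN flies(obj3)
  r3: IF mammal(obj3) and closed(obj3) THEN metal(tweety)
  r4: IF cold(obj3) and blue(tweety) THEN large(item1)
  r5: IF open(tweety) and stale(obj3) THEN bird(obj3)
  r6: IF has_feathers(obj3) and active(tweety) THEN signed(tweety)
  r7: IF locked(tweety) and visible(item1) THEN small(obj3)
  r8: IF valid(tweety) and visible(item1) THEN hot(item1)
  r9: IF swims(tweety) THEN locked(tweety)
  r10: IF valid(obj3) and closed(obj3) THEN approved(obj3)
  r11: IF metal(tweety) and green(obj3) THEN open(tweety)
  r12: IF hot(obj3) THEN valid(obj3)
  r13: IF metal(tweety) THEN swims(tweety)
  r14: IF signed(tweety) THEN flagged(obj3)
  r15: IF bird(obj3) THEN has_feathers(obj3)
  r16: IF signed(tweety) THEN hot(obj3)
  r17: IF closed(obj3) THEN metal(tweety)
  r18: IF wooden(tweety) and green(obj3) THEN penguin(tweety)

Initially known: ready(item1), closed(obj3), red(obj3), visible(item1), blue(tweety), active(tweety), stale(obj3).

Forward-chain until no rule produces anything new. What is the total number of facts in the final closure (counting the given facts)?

Round 1: r1 [IF ready(item1) THEN green(obj3)]; r17 [IF closed(obj3) THEN metal(tweety)]. Adds green(obj3), metal(tweety).
Round 2: r11 [IF metal(tweety) and green(obj3) THEN open(tweety)]; r13 [IF metal(tweety) THEN swims(tweety)]. Adds open(tweety), swims(tweety).
Round 3: r5 [IF open(tweety) and stale(obj3) THEN bird(obj3)]; r9 [IF swims(tweety) THEN locked(tweety)]. Adds bird(obj3), locked(tweety).
Round 4: r7 [IF locked(tweety) and visible(item1) THEN small(obj3)]; r15 [IF bird(obj3) THEN has_feathers(obj3)]. Adds small(obj3), has_feathers(obj3).
Round 5: r6 [IF has_feathers(obj3) and active(tweety) THEN signed(tweety)]. Adds signed(tweety).
Round 6: r2 [IF signed(tweety) and blue(tweety) THEN flies(obj3)]; r14 [IF signed(tweety) THEN flagged(obj3)]; r16 [IF signed(tweety) THEN hot(obj3)]. Adds flies(obj3), flagged(obj3), hot(obj3).
Round 7: r12 [IF hot(obj3) THEN valid(obj3)]. Adds valid(obj3).
Round 8: r10 [IF valid(obj3) and closed(obj3) THEN approved(obj3)]. Adds approved(obj3).
Closure: {active(tweety), approved(obj3), bird(obj3), blue(tweety), closed(obj3), flagged(obj3), flies(obj3), green(obj3), has_feathers(obj3), hot(obj3), locked(tweety), metal(tweety), open(tweety), ready(item1), red(obj3), signed(tweety), small(obj3), stale(obj3), swims(tweety), valid(obj3), visible(item1)} — 21 facts.

21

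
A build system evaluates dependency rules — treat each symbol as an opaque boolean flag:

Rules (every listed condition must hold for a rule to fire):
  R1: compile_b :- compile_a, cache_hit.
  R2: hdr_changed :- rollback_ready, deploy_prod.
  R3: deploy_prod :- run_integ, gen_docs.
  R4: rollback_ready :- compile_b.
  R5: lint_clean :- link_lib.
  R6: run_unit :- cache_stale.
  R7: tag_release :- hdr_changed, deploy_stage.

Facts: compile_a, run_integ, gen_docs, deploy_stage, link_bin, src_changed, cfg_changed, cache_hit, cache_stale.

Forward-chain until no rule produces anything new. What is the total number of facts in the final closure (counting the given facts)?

Round 1: R1 [compile_b :- compile_a, cache_hit.]; R3 [deploy_prod :- run_integ, gen_docs.]; R6 [run_unit :- cache_stale.]. New: compile_b, deploy_prod, run_unit.
Round 2: R4 [rollback_ready :- compile_b.]. New: rollback_ready.
Round 3: R2 [hdr_changed :- rollback_ready, deploy_prod.]. New: hdr_changed.
Round 4: R7 [tag_release :- hdr_changed, deploy_stage.]. New: tag_release.
Closure: {cache_hit, cache_stale, cfg_changed, compile_a, compile_b, deploy_prod, deploy_stage, gen_docs, hdr_changed, link_bin, rollback_ready, run_integ, run_unit, src_changed, tag_release} — 15 facts.

15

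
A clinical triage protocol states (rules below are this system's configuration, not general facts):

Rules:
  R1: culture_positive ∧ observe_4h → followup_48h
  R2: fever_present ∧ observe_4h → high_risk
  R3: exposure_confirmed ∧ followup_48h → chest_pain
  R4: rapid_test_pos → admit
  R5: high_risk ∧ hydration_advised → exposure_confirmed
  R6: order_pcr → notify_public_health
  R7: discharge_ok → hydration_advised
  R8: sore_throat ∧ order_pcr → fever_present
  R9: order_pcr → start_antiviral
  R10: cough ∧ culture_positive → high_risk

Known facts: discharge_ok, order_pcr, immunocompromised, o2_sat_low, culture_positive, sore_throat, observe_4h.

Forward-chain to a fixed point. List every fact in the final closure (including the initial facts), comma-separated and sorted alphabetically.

chest_pain, culture_positive, discharge_ok, exposure_confirmed, fever_present, followup_48h, high_risk, hydration_advised, immunocompromised, notify_public_health, o2_sat_low, observe_4h, order_pcr, sore_throat, start_antiviral

[1] R1 [culture_positive ∧ observe_4h → followup_48h]; R6 [order_pcr → notify_public_health]; R7 [discharge_ok → hydration_advised]; R8 [sore_throat ∧ order_pcr → fever_present]; R9 [order_pcr → start_antiviral]. ⇒ new: followup_48h, notify_public_health, hydration_advised, fever_present, start_antiviral.
[2] R2 [fever_present ∧ observe_4h → high_risk]. ⇒ new: high_risk.
[3] R5 [high_risk ∧ hydration_advised → exposure_confirmed]. ⇒ new: exposure_confirmed.
[4] R3 [exposure_confirmed ∧ followup_48h → chest_pain]. ⇒ new: chest_pain.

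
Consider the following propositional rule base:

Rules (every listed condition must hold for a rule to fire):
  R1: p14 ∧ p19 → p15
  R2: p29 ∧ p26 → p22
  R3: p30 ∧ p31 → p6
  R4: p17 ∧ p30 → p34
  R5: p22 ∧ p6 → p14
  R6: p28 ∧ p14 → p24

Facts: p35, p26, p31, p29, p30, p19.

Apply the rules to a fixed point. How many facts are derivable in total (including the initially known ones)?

Round 1 fires R2, R3, giving p22, p6.
Round 2 fires R5, giving p14.
Round 3 fires R1, giving p15.
Closure: {p14, p15, p19, p22, p26, p29, p30, p31, p35, p6} — 10 facts.

10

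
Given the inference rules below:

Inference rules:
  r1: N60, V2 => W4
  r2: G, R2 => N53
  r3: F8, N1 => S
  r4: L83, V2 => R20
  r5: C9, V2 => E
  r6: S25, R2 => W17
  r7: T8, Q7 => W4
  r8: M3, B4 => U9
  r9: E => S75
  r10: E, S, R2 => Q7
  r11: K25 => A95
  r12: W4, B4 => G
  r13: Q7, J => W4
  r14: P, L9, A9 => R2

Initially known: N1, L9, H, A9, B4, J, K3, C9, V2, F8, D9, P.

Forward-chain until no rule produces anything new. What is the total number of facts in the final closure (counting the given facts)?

Round 1: r3 [F8, N1 => S]; r5 [C9, V2 => E]; r14 [P, L9, A9 => R2]. Adds S, E, R2.
Round 2: r9 [E => S75]; r10 [E, S, R2 => Q7]. Adds S75, Q7.
Round 3: r13 [Q7, J => W4]. Adds W4.
Round 4: r12 [W4, B4 => G]. Adds G.
Round 5: r2 [G, R2 => N53]. Adds N53.
Closure: {A9, B4, C9, D9, E, F8, G, H, J, K3, L9, N1, N53, P, Q7, R2, S, S75, V2, W4} — 20 facts.

20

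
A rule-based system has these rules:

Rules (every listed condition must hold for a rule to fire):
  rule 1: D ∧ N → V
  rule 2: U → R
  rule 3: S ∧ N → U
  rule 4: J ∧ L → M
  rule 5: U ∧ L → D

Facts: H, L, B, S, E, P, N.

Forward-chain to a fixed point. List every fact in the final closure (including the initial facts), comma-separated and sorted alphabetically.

Round 1: rule 3 [S ∧ N → U]. Adds U.
Round 2: rule 2 [U → R]; rule 5 [U ∧ L → D]. Adds R, D.
Round 3: rule 1 [D ∧ N → V]. Adds V.

B, D, E, H, L, N, P, R, S, U, V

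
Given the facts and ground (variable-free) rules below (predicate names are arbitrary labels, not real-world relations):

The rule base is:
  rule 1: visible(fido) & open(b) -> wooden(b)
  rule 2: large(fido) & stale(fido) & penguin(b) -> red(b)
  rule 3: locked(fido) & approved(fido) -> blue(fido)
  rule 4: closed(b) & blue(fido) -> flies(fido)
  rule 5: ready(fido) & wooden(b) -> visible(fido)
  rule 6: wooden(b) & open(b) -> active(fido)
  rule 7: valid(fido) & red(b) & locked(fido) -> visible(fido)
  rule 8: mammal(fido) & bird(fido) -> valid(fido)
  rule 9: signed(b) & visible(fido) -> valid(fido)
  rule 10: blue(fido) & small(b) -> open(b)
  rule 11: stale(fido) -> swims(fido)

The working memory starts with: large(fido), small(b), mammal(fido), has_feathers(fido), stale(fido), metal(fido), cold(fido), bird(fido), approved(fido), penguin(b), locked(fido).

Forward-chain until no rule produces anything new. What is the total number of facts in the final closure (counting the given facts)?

Round 1 fires rule 2, rule 3, rule 8, rule 11, giving red(b), blue(fido), valid(fido), swims(fido).
Round 2 fires rule 7, rule 10, giving visible(fido), open(b).
Round 3 fires rule 1, giving wooden(b).
Round 4 fires rule 6, giving active(fido).
Closure: {active(fido), approved(fido), bird(fido), blue(fido), cold(fido), has_feathers(fido), large(fido), locked(fido), mammal(fido), metal(fido), open(b), penguin(b), red(b), small(b), stale(fido), swims(fido), valid(fido), visible(fido), wooden(b)} — 19 facts.

19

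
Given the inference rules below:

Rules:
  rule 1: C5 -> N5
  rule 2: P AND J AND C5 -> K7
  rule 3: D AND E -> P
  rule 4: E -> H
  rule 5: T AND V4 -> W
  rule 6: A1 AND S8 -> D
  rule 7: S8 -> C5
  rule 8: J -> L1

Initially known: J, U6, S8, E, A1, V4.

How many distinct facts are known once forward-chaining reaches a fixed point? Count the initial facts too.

13

Round 1: rule 4 [E -> H]; rule 6 [A1 AND S8 -> D]; rule 7 [S8 -> C5]; rule 8 [J -> L1]. Adds H, D, C5, L1.
Round 2: rule 1 [C5 -> N5]; rule 3 [D AND E -> P]. Adds N5, P.
Round 3: rule 2 [P AND J AND C5 -> K7]. Adds K7.
Closure: {A1, C5, D, E, H, J, K7, L1, N5, P, S8, U6, V4} — 13 facts.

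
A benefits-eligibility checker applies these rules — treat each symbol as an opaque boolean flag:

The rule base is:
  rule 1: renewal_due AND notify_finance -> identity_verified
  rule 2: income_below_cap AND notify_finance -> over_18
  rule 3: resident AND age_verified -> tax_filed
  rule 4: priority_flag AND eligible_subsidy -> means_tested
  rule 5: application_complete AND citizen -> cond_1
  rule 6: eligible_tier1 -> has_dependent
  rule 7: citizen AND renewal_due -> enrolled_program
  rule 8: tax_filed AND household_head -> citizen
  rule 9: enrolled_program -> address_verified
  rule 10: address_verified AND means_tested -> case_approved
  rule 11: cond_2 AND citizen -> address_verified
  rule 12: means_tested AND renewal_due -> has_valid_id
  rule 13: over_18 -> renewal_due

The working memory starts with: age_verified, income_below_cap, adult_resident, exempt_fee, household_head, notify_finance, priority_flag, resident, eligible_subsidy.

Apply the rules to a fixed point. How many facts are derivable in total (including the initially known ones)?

19

Round 1: rule 2 [income_below_cap AND notify_finance -> over_18]; rule 3 [resident AND age_verified -> tax_filed]; rule 4 [priority_flag AND eligible_subsidy -> means_tested]. New: over_18, tax_filed, means_tested.
Round 2: rule 8 [tax_filed AND household_head -> citizen]; rule 13 [over_18 -> renewal_due]. New: citizen, renewal_due.
Round 3: rule 1 [renewal_due AND notify_finance -> identity_verified]; rule 7 [citizen AND renewal_due -> enrolled_program]; rule 12 [means_tested AND renewal_due -> has_valid_id]. New: identity_verified, enrolled_program, has_valid_id.
Round 4: rule 9 [enrolled_program -> address_verified]. New: address_verified.
Round 5: rule 10 [address_verified AND means_tested -> case_approved]. New: case_approved.
Closure: {address_verified, adult_resident, age_verified, case_approved, citizen, eligible_subsidy, enrolled_program, exempt_fee, has_valid_id, household_head, identity_verified, income_below_cap, means_tested, notify_finance, over_18, priority_flag, renewal_due, resident, tax_filed} — 19 facts.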